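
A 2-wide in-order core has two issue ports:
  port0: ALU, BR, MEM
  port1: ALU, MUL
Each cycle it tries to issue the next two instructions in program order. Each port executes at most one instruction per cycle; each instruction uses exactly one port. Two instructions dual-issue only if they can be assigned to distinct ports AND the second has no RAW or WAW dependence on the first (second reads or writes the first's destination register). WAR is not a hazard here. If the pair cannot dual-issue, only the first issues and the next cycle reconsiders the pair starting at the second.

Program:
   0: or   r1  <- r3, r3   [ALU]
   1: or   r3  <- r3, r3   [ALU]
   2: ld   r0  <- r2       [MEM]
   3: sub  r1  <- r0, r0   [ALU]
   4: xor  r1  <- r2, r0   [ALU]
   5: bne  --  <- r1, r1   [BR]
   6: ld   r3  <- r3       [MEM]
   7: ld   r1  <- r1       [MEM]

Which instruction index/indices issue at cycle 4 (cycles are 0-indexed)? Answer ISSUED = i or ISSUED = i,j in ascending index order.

ISSUED = 5

[0] i0,i1  or or  -- 2-wide
[1] i2  ld  -- RAW r0
[2] i3  sub  -- WAW r1
[3] i4  xor  -- RAW r1
[4] i5  bne  -- no-port BR/MEM
[5] i6  ld  -- no-port MEM/MEM
[6] i7  ld  -- tail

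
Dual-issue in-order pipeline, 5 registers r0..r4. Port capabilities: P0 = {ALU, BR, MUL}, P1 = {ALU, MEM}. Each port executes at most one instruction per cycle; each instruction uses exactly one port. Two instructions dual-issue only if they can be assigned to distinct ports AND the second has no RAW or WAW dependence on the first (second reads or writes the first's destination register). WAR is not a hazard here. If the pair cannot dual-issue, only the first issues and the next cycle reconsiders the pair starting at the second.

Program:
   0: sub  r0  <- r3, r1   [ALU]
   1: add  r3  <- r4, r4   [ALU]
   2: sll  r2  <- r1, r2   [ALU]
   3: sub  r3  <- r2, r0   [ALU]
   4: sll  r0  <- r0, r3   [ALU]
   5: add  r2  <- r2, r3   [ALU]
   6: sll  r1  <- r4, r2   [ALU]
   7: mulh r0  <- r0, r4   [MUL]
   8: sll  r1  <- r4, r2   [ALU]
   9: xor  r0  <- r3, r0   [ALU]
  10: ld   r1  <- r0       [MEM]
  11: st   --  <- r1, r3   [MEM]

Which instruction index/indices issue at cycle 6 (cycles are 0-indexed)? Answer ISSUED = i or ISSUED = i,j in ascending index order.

ISSUED = 10

0. sub.ALU/add.ALU @i0/i1  | pair
1. sll.ALU @i2  | RAW r2
2. sub.ALU @i3  | RAW r3
3. sll.ALU/add.ALU @i4/i5  | pair
4. sll.ALU/mulh.MUL @i6/i7  | pair
5. sll.ALU/xor.ALU @i8/i9  | pair
6. ld.MEM @i10  | no-port MEM/MEM
7. st.MEM @i11  | tail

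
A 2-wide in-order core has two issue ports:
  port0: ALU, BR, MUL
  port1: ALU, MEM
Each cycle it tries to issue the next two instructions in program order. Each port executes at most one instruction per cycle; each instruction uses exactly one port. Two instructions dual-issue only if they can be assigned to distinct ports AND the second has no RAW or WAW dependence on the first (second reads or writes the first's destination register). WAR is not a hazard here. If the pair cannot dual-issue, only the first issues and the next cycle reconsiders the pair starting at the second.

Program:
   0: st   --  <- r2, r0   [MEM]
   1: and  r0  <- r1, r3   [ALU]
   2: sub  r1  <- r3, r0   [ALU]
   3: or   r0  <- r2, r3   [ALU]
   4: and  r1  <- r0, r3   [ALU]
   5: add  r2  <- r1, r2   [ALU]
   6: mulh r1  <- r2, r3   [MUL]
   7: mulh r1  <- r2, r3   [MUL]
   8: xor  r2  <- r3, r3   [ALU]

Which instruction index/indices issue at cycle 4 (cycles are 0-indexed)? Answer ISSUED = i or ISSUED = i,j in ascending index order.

t=0 i0+i1:st;and ; dual
t=1 i2+i3:sub;or ; dual
t=2 i4:and ; RAW r1
t=3 i5:add ; RAW r2
t=4 i6:mulh ; no-port MUL/MUL
t=5 i7+i8:mulh;xor ; dual

ISSUED = 6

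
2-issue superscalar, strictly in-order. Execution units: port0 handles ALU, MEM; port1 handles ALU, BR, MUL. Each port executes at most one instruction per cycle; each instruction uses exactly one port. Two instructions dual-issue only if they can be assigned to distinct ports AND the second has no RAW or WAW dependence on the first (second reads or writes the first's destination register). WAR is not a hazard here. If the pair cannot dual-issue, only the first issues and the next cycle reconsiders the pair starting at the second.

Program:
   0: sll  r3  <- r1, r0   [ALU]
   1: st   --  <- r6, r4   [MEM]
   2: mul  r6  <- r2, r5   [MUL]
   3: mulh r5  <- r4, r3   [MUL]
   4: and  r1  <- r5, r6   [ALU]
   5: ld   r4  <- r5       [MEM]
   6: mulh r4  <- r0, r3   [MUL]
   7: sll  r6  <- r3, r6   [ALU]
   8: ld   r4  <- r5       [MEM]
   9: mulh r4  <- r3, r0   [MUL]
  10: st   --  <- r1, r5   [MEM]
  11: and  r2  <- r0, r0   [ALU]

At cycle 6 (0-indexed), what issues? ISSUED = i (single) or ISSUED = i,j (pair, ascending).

  cy0 -> i0,i1 (sll+st) dual
  cy1 -> i2 (mul) no-port MUL/MUL
  cy2 -> i3 (mulh) RAW r5
  cy3 -> i4,i5 (and+ld) dual
  cy4 -> i6,i7 (mulh+sll) dual
  cy5 -> i8 (ld) WAW r4
  cy6 -> i9,i10 (mulh+st) dual
  cy7 -> i11 (and) tail

ISSUED = 9,10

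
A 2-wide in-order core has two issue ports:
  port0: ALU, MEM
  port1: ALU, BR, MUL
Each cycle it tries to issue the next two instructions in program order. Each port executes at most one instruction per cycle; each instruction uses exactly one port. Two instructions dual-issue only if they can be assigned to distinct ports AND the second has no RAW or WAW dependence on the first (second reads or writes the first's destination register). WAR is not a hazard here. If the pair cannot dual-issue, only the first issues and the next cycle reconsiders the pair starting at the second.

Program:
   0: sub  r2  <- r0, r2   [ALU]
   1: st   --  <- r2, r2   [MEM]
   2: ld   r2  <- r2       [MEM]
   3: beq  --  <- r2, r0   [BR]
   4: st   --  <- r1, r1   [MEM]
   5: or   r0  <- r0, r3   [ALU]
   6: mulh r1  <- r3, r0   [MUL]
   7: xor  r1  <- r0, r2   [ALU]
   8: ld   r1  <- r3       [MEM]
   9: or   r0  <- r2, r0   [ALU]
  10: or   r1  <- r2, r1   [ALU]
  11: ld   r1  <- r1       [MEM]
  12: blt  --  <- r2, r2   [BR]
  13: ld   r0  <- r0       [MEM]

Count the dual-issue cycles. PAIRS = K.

t=0 i0:sub.ALU ; RAW r2
t=1 i1:st.MEM ; no-port MEM/MEM
t=2 i2:ld.MEM ; RAW r2
t=3 i3/i4:beq.BR;st.MEM ; dual
t=4 i5:or.ALU ; RAW r0
t=5 i6:mulh.MUL ; WAW r1
t=6 i7:xor.ALU ; WAW r1
t=7 i8/i9:ld.MEM;or.ALU ; dual
t=8 i10:or.ALU ; RAW+WAW r1
t=9 i11/i12:ld.MEM;blt.BR ; dual
t=10 i13:ld.MEM ; tail

PAIRS = 3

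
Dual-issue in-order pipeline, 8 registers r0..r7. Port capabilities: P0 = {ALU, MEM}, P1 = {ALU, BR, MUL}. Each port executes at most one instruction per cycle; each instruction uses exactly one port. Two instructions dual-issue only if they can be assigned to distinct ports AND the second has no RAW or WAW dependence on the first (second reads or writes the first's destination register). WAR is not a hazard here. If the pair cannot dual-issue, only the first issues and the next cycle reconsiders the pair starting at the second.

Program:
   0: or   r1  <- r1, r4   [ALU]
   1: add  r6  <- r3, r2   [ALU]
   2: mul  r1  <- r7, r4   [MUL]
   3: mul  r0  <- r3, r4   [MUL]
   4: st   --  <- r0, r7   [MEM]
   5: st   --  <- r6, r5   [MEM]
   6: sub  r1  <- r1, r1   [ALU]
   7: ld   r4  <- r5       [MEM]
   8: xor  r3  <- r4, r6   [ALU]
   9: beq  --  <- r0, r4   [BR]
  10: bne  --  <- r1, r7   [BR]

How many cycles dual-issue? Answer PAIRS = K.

PAIRS = 3

0. or.ALU/add.ALU @i0+i1  | pair
1. mul.MUL @i2  | no-port MUL/MUL
2. mul.MUL @i3  | RAW r0
3. st.MEM @i4  | no-port MEM/MEM
4. st.MEM/sub.ALU @i5+i6  | pair
5. ld.MEM @i7  | RAW r4
6. xor.ALU/beq.BR @i8+i9  | pair
7. bne.BR @i10  | tail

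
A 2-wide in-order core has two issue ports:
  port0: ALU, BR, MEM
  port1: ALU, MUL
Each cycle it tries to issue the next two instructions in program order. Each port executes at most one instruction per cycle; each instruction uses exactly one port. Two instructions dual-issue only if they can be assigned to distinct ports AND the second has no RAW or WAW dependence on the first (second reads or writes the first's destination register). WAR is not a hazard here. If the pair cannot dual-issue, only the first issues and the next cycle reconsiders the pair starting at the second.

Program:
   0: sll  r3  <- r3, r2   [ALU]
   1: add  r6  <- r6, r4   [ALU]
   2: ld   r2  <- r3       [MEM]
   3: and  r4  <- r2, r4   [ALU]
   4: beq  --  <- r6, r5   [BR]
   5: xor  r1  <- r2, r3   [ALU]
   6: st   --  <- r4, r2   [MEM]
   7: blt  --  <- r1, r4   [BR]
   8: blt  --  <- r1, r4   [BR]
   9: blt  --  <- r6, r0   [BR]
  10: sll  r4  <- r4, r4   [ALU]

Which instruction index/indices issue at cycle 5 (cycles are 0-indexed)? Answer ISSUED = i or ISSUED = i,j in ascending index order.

ISSUED = 8

t=0 i0&i1:sll.ALU/add.ALU ; pair
t=1 i2:ld.MEM ; RAW r2
t=2 i3&i4:and.ALU/beq.BR ; pair
t=3 i5&i6:xor.ALU/st.MEM ; pair
t=4 i7:blt.BR ; no-port BR/BR
t=5 i8:blt.BR ; no-port BR/BR
t=6 i9&i10:blt.BR/sll.ALU ; pair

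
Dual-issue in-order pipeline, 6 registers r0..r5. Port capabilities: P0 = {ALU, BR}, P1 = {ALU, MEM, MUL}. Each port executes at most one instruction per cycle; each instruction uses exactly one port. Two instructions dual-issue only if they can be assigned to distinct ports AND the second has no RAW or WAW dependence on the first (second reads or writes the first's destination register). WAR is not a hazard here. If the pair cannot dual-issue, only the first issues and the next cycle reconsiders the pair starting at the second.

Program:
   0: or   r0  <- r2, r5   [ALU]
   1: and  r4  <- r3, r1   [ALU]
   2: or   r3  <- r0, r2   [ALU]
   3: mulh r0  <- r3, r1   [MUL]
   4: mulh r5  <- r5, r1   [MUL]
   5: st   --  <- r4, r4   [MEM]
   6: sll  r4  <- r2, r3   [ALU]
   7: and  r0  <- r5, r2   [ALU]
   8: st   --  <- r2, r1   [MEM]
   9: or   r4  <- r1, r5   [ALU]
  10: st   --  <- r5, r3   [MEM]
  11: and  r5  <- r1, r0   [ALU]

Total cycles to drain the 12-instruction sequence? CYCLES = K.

CYCLES = 8

#0 head=0: or.ALU/and.ALU i0,i1 2-wide
#1 head=2: or.ALU i2 RAW r3
#2 head=3: mulh.MUL i3 no-port MUL/MUL
#3 head=4: mulh.MUL i4 no-port MUL/MEM
#4 head=5: st.MEM/sll.ALU i5,i6 2-wide
#5 head=7: and.ALU/st.MEM i7,i8 2-wide
#6 head=9: or.ALU/st.MEM i9,i10 2-wide
#7 head=11: and.ALU i11 tail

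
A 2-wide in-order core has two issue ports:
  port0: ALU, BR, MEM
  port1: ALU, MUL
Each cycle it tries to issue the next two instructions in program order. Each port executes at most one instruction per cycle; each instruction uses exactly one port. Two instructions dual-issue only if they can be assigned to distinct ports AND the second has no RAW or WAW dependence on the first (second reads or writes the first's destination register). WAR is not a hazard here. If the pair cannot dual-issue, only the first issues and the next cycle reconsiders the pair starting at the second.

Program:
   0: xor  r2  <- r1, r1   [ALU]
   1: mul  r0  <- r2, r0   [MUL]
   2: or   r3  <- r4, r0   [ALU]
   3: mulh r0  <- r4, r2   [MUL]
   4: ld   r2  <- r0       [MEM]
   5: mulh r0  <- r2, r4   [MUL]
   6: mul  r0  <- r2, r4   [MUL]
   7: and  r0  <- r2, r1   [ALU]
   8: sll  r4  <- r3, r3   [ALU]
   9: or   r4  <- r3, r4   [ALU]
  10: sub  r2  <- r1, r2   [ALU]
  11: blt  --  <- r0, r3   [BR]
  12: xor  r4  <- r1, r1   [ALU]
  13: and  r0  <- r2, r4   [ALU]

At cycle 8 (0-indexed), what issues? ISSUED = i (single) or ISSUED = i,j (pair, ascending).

t=0 i0:xor.ALU ; RAW r2
t=1 i1:mul.MUL ; RAW r0
t=2 i2/i3:or.ALU+mulh.MUL ; dual
t=3 i4:ld.MEM ; RAW r2
t=4 i5:mulh.MUL ; no-port MUL/MUL
t=5 i6:mul.MUL ; WAW r0
t=6 i7/i8:and.ALU+sll.ALU ; dual
t=7 i9/i10:or.ALU+sub.ALU ; dual
t=8 i11/i12:blt.BR+xor.ALU ; dual
t=9 i13:and.ALU ; tail

ISSUED = 11,12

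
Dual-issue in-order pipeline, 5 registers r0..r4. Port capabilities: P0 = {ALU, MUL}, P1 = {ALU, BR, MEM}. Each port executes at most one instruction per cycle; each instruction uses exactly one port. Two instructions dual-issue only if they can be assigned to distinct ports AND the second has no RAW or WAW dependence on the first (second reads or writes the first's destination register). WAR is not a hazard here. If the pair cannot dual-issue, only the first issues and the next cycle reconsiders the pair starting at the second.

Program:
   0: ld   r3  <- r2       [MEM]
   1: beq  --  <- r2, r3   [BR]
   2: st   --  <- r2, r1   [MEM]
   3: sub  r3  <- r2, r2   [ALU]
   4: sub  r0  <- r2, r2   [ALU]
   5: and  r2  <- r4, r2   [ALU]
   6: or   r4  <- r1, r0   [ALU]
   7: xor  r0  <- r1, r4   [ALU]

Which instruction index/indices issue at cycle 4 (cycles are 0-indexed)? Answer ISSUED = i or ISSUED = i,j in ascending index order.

ISSUED = 6

0. ld @i0  | no-port MEM/BR
1. beq @i1  | no-port BR/MEM
2. st/sub @i2/i3  | dual
3. sub/and @i4/i5  | dual
4. or @i6  | RAW r4
5. xor @i7  | tail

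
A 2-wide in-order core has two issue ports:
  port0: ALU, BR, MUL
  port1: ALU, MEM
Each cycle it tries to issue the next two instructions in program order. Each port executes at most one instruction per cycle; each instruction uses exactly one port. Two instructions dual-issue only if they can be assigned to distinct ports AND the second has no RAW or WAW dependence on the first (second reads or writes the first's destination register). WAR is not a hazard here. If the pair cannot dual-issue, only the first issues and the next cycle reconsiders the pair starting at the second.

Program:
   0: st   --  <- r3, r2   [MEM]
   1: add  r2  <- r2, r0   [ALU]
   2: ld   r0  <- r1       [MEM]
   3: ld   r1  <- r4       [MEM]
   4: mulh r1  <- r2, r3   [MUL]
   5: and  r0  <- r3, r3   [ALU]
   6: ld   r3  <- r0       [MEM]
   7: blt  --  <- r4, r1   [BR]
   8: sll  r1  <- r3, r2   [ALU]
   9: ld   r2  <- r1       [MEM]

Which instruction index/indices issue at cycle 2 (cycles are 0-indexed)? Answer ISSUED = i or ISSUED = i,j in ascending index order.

ISSUED = 3

0. st.MEM;add.ALU @i0,i1  | 2-wide
1. ld.MEM @i2  | no-port MEM/MEM
2. ld.MEM @i3  | WAW r1
3. mulh.MUL;and.ALU @i4,i5  | 2-wide
4. ld.MEM;blt.BR @i6,i7  | 2-wide
5. sll.ALU @i8  | RAW r1
6. ld.MEM @i9  | tail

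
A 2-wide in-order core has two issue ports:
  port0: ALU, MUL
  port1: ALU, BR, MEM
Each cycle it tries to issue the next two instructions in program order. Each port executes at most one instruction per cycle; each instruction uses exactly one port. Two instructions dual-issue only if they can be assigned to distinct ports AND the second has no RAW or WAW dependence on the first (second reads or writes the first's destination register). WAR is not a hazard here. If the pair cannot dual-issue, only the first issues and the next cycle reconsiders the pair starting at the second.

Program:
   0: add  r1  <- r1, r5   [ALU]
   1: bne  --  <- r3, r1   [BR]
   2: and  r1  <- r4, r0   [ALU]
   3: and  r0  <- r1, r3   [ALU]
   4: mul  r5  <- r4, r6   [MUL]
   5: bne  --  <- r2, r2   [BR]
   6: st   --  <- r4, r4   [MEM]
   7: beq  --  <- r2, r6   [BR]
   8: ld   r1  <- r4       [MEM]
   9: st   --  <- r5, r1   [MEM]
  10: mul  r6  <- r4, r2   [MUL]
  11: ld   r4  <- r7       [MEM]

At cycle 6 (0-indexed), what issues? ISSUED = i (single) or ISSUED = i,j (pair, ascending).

ISSUED = 8

  cy0 -> i0 (add) RAW r1
  cy1 -> i1,i2 (bne;and) dual
  cy2 -> i3,i4 (and;mul) dual
  cy3 -> i5 (bne) no-port BR/MEM
  cy4 -> i6 (st) no-port MEM/BR
  cy5 -> i7 (beq) no-port BR/MEM
  cy6 -> i8 (ld) no-port MEM/MEM
  cy7 -> i9,i10 (st;mul) dual
  cy8 -> i11 (ld) tail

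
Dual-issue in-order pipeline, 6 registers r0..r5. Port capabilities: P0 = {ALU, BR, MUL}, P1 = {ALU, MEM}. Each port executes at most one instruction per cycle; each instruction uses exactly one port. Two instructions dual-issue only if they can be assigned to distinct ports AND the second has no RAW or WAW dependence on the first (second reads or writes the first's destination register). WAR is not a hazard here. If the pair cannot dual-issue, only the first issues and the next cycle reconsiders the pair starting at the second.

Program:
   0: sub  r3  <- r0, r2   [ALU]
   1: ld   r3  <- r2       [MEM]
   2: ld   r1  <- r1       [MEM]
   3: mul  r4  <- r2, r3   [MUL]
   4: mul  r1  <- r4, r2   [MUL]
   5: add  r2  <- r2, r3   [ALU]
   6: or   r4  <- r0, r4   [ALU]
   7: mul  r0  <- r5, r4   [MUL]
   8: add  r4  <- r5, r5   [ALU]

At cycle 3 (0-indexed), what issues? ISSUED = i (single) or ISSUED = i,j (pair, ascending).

0. sub @i0  | WAW r3
1. ld @i1  | no-port MEM/MEM
2. ld;mul @i2&i3  | dual
3. mul;add @i4&i5  | dual
4. or @i6  | RAW r4
5. mul;add @i7&i8  | dual

ISSUED = 4,5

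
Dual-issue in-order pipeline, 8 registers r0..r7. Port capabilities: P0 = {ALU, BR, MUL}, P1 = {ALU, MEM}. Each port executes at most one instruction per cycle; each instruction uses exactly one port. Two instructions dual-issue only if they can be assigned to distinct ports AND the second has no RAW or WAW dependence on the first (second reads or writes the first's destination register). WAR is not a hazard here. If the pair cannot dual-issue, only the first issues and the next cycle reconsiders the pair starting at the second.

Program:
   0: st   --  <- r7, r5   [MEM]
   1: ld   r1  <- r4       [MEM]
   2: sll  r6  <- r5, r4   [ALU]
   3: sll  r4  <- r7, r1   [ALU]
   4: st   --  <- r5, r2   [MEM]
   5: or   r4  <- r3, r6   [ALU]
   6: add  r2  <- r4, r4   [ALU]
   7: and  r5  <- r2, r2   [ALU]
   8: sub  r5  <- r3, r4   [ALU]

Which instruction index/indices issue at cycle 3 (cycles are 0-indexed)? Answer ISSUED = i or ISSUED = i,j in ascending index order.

  cy0 -> i0 (st) no-port MEM/MEM
  cy1 -> i1/i2 (ld sll) 2-wide
  cy2 -> i3/i4 (sll st) 2-wide
  cy3 -> i5 (or) RAW r4
  cy4 -> i6 (add) RAW r2
  cy5 -> i7 (and) WAW r5
  cy6 -> i8 (sub) tail

ISSUED = 5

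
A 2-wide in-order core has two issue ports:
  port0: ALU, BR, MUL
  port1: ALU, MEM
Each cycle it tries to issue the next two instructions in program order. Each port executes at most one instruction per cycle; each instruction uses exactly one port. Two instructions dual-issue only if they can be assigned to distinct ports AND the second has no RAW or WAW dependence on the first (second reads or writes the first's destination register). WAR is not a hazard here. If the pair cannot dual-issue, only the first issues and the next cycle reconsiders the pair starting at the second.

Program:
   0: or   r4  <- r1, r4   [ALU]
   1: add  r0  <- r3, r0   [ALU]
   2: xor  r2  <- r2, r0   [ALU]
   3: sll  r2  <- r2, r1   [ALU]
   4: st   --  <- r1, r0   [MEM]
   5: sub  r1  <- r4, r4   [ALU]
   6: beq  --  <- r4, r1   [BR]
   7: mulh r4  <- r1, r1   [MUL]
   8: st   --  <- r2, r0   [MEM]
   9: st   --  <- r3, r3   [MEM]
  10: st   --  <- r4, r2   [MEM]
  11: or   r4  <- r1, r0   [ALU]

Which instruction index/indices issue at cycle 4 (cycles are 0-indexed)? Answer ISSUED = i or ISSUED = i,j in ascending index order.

ISSUED = 6

#0 head=0: or.ALU+add.ALU i0,i1 2-wide
#1 head=2: xor.ALU i2 RAW+WAW r2
#2 head=3: sll.ALU+st.MEM i3,i4 2-wide
#3 head=5: sub.ALU i5 RAW r1
#4 head=6: beq.BR i6 no-port BR/MUL
#5 head=7: mulh.MUL+st.MEM i7,i8 2-wide
#6 head=9: st.MEM i9 no-port MEM/MEM
#7 head=10: st.MEM+or.ALU i10,i11 2-wide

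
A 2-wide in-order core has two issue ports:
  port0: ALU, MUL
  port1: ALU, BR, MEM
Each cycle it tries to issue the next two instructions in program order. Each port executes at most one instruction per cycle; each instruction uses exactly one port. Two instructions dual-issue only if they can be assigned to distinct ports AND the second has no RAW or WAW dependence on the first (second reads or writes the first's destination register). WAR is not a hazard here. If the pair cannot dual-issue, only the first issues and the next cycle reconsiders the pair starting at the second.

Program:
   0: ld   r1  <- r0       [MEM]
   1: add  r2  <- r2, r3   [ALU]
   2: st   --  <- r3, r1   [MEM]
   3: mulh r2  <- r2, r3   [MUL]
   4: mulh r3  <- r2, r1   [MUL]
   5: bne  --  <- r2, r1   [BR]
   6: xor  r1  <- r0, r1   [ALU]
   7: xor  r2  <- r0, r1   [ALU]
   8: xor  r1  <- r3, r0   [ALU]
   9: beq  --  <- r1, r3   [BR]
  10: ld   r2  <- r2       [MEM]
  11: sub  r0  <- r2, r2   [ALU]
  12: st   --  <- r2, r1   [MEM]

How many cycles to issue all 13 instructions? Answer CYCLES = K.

0. ld.MEM;add.ALU @i0+i1  | dual
1. st.MEM;mulh.MUL @i2+i3  | dual
2. mulh.MUL;bne.BR @i4+i5  | dual
3. xor.ALU @i6  | RAW r1
4. xor.ALU;xor.ALU @i7+i8  | dual
5. beq.BR @i9  | no-port BR/MEM
6. ld.MEM @i10  | RAW r2
7. sub.ALU;st.MEM @i11+i12  | dual

CYCLES = 8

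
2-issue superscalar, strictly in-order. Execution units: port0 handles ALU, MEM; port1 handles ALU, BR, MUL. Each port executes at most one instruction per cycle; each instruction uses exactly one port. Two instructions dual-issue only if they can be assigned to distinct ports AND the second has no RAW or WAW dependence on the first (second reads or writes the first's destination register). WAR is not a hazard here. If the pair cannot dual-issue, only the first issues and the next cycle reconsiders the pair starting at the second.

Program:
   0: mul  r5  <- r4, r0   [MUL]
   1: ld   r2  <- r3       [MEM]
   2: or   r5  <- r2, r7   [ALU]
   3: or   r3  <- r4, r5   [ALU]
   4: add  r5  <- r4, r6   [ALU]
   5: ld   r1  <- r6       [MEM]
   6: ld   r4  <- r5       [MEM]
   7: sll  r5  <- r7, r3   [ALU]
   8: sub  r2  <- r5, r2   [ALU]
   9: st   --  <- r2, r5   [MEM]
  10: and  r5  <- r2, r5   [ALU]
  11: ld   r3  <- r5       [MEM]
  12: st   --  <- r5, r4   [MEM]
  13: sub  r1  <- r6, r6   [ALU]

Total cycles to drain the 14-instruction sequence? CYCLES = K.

0. mul+ld @i0&i1  | 2-wide
1. or @i2  | RAW r5
2. or+add @i3&i4  | 2-wide
3. ld @i5  | no-port MEM/MEM
4. ld+sll @i6&i7  | 2-wide
5. sub @i8  | RAW r2
6. st+and @i9&i10  | 2-wide
7. ld @i11  | no-port MEM/MEM
8. st+sub @i12&i13  | 2-wide

CYCLES = 9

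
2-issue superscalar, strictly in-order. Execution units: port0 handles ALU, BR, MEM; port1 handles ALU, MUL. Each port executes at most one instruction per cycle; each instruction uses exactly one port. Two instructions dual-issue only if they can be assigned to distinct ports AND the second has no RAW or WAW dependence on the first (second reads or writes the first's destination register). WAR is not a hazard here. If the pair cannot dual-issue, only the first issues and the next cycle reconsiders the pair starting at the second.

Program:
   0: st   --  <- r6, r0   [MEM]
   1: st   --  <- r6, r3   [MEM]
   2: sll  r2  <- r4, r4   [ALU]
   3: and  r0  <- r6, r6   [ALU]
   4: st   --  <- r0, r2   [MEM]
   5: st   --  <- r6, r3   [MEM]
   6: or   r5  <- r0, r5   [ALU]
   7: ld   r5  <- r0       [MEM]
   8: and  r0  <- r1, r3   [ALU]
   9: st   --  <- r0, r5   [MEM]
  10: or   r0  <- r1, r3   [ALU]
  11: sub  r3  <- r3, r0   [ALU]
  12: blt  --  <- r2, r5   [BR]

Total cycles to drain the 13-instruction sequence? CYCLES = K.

0. st.MEM @i0  | no-port MEM/MEM
1. st.MEM/sll.ALU @i1+i2  | pair
2. and.ALU @i3  | RAW r0
3. st.MEM @i4  | no-port MEM/MEM
4. st.MEM/or.ALU @i5+i6  | pair
5. ld.MEM/and.ALU @i7+i8  | pair
6. st.MEM/or.ALU @i9+i10  | pair
7. sub.ALU/blt.BR @i11+i12  | pair

CYCLES = 8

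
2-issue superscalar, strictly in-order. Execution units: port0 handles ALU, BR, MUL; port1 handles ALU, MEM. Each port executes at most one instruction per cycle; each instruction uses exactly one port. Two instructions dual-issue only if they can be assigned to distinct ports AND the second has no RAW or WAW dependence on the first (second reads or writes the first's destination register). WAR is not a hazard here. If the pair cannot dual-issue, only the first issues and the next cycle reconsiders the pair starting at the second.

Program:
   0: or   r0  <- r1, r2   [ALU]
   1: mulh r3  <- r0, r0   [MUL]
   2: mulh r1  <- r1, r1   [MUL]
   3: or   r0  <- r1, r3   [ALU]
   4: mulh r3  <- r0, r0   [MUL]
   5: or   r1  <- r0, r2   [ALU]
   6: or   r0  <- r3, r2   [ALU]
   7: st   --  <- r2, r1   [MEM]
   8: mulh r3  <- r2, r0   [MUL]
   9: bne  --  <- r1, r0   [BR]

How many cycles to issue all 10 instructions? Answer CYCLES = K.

t=0 i0:or ; RAW r0
t=1 i1:mulh ; no-port MUL/MUL
t=2 i2:mulh ; RAW r1
t=3 i3:or ; RAW r0
t=4 i4,i5:mulh;or ; dual
t=5 i6,i7:or;st ; dual
t=6 i8:mulh ; no-port MUL/BR
t=7 i9:bne ; tail

CYCLES = 8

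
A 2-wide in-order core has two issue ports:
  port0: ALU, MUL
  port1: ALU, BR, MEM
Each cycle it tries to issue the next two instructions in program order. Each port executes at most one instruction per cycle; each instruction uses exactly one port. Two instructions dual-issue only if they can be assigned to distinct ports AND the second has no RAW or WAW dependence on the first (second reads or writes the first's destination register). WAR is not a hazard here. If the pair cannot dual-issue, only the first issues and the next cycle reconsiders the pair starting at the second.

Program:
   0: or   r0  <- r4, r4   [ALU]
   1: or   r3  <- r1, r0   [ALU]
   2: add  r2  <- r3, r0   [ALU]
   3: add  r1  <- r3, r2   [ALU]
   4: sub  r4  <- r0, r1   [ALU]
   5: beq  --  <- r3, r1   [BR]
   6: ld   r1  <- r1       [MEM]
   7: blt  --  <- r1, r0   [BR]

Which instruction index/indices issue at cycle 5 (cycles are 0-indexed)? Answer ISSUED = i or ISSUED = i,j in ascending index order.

0. or.ALU @i0  | RAW r0
1. or.ALU @i1  | RAW r3
2. add.ALU @i2  | RAW r2
3. add.ALU @i3  | RAW r1
4. sub.ALU/beq.BR @i4+i5  | dual
5. ld.MEM @i6  | no-port MEM/BR
6. blt.BR @i7  | tail

ISSUED = 6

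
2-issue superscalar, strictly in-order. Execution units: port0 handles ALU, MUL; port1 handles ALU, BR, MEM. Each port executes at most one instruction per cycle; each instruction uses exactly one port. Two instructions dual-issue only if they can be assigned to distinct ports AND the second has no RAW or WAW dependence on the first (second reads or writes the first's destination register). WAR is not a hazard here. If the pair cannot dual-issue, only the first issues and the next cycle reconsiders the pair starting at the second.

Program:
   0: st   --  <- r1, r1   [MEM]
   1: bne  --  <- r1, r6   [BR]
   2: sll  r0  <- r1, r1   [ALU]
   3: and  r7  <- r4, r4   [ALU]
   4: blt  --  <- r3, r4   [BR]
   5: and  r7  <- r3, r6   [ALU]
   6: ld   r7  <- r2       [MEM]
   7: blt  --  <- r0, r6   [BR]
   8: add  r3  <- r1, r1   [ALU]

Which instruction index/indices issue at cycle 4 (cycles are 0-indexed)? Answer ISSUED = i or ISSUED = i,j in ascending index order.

#0 head=0: st i0 no-port MEM/BR
#1 head=1: bne;sll i1&i2 dual
#2 head=3: and;blt i3&i4 dual
#3 head=5: and i5 WAW r7
#4 head=6: ld i6 no-port MEM/BR
#5 head=7: blt;add i7&i8 dual

ISSUED = 6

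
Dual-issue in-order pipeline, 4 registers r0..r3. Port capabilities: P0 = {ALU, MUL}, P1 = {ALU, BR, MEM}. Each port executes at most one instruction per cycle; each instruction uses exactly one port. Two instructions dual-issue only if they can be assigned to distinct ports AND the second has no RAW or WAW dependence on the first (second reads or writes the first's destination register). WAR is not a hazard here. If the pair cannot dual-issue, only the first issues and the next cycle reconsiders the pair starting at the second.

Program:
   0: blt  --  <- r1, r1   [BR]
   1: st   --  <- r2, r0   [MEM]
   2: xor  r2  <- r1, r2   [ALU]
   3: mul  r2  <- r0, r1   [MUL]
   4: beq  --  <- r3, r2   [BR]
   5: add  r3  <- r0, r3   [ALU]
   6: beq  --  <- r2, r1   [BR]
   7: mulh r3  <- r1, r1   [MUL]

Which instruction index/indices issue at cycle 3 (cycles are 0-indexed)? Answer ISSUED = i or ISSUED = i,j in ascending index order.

#0 head=0: blt.BR i0 no-port BR/MEM
#1 head=1: st.MEM xor.ALU i1,i2 2-wide
#2 head=3: mul.MUL i3 RAW r2
#3 head=4: beq.BR add.ALU i4,i5 2-wide
#4 head=6: beq.BR mulh.MUL i6,i7 2-wide

ISSUED = 4,5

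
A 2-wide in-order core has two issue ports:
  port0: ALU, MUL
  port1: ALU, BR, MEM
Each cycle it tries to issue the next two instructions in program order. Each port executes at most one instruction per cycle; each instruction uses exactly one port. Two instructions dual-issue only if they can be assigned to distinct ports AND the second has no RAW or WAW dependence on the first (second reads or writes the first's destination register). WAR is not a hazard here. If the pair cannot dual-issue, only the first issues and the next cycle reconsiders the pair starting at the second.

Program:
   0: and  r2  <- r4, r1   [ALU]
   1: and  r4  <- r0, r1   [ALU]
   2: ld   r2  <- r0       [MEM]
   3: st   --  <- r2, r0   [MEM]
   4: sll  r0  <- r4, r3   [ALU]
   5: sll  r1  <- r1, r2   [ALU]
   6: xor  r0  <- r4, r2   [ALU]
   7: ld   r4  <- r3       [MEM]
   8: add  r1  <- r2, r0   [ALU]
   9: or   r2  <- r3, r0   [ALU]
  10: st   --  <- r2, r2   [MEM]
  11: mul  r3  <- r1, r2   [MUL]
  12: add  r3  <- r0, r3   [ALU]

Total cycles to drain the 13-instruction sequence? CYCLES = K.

#0 head=0: and.ALU+and.ALU i0&i1 dual
#1 head=2: ld.MEM i2 no-port MEM/MEM
#2 head=3: st.MEM+sll.ALU i3&i4 dual
#3 head=5: sll.ALU+xor.ALU i5&i6 dual
#4 head=7: ld.MEM+add.ALU i7&i8 dual
#5 head=9: or.ALU i9 RAW r2
#6 head=10: st.MEM+mul.MUL i10&i11 dual
#7 head=12: add.ALU i12 tail

CYCLES = 8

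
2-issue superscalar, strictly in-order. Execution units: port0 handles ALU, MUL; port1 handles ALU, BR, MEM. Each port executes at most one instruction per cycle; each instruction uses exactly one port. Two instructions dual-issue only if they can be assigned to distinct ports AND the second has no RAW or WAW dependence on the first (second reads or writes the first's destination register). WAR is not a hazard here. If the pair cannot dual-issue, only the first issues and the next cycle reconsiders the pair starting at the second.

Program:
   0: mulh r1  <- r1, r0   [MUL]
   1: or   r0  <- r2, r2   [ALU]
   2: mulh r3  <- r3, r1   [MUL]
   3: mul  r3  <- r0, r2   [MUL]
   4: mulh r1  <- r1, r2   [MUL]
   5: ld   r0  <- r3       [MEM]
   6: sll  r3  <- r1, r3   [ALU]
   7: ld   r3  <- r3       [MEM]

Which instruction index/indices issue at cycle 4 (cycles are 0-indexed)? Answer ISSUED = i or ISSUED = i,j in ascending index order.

0. mulh.MUL+or.ALU @i0+i1  | pair
1. mulh.MUL @i2  | no-port MUL/MUL
2. mul.MUL @i3  | no-port MUL/MUL
3. mulh.MUL+ld.MEM @i4+i5  | pair
4. sll.ALU @i6  | RAW+WAW r3
5. ld.MEM @i7  | tail

ISSUED = 6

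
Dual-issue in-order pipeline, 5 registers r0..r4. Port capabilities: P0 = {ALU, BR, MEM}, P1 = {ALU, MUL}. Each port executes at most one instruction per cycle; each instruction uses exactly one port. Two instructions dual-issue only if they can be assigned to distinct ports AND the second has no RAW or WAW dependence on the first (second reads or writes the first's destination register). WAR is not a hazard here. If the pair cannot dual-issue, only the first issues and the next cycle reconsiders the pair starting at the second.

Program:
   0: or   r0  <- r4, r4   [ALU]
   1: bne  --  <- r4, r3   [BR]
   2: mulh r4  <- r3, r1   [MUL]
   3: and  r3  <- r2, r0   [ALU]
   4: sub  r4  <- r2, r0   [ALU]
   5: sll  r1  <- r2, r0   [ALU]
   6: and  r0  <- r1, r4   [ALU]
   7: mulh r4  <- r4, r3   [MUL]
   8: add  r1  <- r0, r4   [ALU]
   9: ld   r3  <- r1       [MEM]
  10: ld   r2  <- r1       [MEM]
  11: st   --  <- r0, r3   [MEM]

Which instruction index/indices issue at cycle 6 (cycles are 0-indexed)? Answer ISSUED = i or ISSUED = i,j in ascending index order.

0. or;bne @i0&i1  | 2-wide
1. mulh;and @i2&i3  | 2-wide
2. sub;sll @i4&i5  | 2-wide
3. and;mulh @i6&i7  | 2-wide
4. add @i8  | RAW r1
5. ld @i9  | no-port MEM/MEM
6. ld @i10  | no-port MEM/MEM
7. st @i11  | tail

ISSUED = 10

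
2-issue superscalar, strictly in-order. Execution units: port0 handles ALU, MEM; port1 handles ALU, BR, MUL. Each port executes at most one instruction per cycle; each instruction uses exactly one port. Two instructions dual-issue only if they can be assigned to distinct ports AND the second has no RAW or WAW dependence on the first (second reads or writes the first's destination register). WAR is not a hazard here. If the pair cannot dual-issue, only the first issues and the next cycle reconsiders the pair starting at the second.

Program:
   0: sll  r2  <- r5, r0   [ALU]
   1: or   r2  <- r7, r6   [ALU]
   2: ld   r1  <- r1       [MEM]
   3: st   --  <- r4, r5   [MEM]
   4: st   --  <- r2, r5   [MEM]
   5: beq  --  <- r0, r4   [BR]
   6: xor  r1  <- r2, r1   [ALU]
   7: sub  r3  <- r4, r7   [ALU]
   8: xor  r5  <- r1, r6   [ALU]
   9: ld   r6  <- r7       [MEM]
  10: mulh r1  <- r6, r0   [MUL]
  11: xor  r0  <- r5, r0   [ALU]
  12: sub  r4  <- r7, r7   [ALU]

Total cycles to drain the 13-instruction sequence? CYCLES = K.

#0 head=0: sll i0 WAW r2
#1 head=1: or;ld i1&i2 dual
#2 head=3: st i3 no-port MEM/MEM
#3 head=4: st;beq i4&i5 dual
#4 head=6: xor;sub i6&i7 dual
#5 head=8: xor;ld i8&i9 dual
#6 head=10: mulh;xor i10&i11 dual
#7 head=12: sub i12 tail

CYCLES = 8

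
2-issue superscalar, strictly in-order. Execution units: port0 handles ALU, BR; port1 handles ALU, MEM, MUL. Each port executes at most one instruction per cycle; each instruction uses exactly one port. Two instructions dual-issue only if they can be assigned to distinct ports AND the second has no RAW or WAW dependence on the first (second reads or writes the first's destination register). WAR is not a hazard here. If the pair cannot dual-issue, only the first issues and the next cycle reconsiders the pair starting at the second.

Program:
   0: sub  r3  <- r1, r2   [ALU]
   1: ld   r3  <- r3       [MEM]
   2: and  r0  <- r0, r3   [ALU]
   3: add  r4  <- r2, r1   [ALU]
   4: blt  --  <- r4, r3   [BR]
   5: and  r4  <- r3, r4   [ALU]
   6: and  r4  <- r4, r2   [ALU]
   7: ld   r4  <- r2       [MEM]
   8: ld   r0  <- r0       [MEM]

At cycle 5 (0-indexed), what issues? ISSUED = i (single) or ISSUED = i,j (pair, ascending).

ISSUED = 7

[0] i0  sub  -- RAW+WAW r3
[1] i1  ld  -- RAW r3
[2] i2&i3  and;add  -- 2-wide
[3] i4&i5  blt;and  -- 2-wide
[4] i6  and  -- WAW r4
[5] i7  ld  -- no-port MEM/MEM
[6] i8  ld  -- tail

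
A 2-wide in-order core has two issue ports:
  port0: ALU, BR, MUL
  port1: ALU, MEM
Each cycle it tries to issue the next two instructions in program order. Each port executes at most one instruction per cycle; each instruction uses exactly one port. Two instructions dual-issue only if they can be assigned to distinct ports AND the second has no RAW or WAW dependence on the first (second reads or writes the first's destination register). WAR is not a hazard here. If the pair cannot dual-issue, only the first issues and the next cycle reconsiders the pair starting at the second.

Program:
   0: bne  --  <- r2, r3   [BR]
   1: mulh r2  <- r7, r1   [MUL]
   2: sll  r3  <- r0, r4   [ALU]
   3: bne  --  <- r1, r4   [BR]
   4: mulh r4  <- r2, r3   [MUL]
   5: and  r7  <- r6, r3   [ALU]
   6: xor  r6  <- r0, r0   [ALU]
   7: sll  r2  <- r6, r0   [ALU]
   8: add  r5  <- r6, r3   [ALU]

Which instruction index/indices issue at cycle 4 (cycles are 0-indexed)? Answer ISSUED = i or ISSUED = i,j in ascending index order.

ISSUED = 6

t=0 i0:bne.BR ; no-port BR/MUL
t=1 i1/i2:mulh.MUL/sll.ALU ; dual
t=2 i3:bne.BR ; no-port BR/MUL
t=3 i4/i5:mulh.MUL/and.ALU ; dual
t=4 i6:xor.ALU ; RAW r6
t=5 i7/i8:sll.ALU/add.ALU ; dual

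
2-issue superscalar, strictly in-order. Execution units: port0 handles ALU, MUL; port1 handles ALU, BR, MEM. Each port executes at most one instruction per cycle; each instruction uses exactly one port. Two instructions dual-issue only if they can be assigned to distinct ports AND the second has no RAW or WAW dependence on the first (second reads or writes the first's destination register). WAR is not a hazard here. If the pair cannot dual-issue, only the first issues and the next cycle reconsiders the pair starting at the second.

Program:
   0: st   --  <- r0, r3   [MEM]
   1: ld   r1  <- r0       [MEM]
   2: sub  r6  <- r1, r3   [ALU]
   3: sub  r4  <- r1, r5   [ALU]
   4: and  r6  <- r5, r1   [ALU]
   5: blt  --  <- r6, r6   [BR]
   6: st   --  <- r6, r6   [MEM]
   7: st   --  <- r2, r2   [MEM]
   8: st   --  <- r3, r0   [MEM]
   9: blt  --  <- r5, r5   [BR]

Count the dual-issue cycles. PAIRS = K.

t=0 i0:st.MEM ; no-port MEM/MEM
t=1 i1:ld.MEM ; RAW r1
t=2 i2/i3:sub.ALU+sub.ALU ; 2-wide
t=3 i4:and.ALU ; RAW r6
t=4 i5:blt.BR ; no-port BR/MEM
t=5 i6:st.MEM ; no-port MEM/MEM
t=6 i7:st.MEM ; no-port MEM/MEM
t=7 i8:st.MEM ; no-port MEM/BR
t=8 i9:blt.BR ; tail

PAIRS = 1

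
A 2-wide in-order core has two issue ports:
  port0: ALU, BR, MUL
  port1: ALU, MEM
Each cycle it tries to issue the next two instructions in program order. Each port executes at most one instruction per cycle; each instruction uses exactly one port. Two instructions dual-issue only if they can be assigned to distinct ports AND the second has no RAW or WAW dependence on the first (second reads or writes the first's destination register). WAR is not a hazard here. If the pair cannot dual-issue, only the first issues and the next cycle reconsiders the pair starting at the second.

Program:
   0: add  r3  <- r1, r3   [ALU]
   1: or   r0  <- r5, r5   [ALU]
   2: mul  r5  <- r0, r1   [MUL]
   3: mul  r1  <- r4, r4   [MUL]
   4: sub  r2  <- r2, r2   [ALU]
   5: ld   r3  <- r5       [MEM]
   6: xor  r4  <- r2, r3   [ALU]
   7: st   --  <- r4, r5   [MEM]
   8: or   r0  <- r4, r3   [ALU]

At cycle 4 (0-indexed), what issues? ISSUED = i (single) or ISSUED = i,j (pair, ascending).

ISSUED = 6

[0] i0/i1  add.ALU/or.ALU  -- pair
[1] i2  mul.MUL  -- no-port MUL/MUL
[2] i3/i4  mul.MUL/sub.ALU  -- pair
[3] i5  ld.MEM  -- RAW r3
[4] i6  xor.ALU  -- RAW r4
[5] i7/i8  st.MEM/or.ALU  -- pair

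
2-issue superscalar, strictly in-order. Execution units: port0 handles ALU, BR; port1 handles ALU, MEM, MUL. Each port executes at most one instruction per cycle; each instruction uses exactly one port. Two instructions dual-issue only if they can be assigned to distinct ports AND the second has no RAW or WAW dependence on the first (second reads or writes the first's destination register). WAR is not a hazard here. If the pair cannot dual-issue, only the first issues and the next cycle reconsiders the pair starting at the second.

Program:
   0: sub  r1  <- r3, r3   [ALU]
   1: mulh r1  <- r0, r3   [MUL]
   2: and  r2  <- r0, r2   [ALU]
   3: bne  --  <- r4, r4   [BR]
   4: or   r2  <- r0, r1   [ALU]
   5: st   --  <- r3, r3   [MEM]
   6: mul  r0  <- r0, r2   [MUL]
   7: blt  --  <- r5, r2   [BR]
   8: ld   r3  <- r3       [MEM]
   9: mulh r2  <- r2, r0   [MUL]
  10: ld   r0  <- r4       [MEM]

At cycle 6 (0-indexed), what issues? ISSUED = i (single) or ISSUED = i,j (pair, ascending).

[0] i0  sub  -- WAW r1
[1] i1+i2  mulh/and  -- pair
[2] i3+i4  bne/or  -- pair
[3] i5  st  -- no-port MEM/MUL
[4] i6+i7  mul/blt  -- pair
[5] i8  ld  -- no-port MEM/MUL
[6] i9  mulh  -- no-port MUL/MEM
[7] i10  ld  -- tail

ISSUED = 9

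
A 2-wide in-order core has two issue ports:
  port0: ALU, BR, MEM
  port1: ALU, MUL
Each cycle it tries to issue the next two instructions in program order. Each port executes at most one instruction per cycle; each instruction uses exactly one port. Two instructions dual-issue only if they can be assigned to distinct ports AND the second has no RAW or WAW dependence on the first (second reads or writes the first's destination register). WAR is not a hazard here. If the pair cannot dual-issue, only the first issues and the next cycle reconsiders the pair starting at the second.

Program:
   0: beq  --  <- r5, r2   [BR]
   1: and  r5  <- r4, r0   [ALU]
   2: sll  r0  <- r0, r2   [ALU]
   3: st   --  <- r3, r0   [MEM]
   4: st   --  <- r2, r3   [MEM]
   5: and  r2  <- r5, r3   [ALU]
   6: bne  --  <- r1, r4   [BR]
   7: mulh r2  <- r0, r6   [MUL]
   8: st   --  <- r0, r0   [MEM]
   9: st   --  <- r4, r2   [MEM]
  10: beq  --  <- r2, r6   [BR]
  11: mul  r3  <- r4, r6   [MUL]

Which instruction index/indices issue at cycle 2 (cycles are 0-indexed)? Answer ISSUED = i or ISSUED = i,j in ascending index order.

c0: i0&i1 beq.BR and.ALU  2-wide
c1: i2 sll.ALU  RAW r0
c2: i3 st.MEM  no-port MEM/MEM
c3: i4&i5 st.MEM and.ALU  2-wide
c4: i6&i7 bne.BR mulh.MUL  2-wide
c5: i8 st.MEM  no-port MEM/MEM
c6: i9 st.MEM  no-port MEM/BR
c7: i10&i11 beq.BR mul.MUL  2-wide

ISSUED = 3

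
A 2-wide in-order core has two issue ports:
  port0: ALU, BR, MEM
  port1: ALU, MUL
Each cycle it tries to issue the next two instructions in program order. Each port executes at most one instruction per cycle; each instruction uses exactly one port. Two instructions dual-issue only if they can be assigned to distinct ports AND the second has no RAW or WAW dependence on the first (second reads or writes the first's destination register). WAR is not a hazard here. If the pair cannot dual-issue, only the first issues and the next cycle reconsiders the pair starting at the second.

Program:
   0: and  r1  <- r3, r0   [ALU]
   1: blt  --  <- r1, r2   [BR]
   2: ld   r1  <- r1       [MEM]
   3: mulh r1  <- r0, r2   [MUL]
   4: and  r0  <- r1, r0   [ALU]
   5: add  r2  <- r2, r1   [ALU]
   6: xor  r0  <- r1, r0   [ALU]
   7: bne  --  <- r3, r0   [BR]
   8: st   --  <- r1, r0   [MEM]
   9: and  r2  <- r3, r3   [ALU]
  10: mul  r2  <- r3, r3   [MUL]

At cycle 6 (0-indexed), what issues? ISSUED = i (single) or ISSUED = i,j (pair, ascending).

[0] i0  and.ALU  -- RAW r1
[1] i1  blt.BR  -- no-port BR/MEM
[2] i2  ld.MEM  -- WAW r1
[3] i3  mulh.MUL  -- RAW r1
[4] i4+i5  and.ALU/add.ALU  -- pair
[5] i6  xor.ALU  -- RAW r0
[6] i7  bne.BR  -- no-port BR/MEM
[7] i8+i9  st.MEM/and.ALU  -- pair
[8] i10  mul.MUL  -- tail

ISSUED = 7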